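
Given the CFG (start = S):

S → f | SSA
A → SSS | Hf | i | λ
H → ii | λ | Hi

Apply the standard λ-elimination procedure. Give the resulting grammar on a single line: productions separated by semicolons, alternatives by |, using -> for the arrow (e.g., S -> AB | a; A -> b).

Nullable set: {A, H}.
S -> SSA: A nullable, giving SS | SSA.
Drop A -> λ.
A -> Hf: H nullable, giving Hf | f.
Drop H -> λ.
H -> Hi: H nullable, giving Hi | i.
Unchanged (no nullable symbols): S -> f; A -> SSS; A -> i; H -> ii.

S -> f | SS | SSA; A -> f | i | Hf | SSS; H -> i | Hi | ii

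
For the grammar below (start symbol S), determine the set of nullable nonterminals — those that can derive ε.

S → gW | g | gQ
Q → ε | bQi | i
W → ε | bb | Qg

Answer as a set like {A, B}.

{Q, W}

Directly nullable (have an ε-rule): {Q, W}.
Not nullable: S — each has a terminal in every rule's right-hand side or depends on a non-nullable symbol.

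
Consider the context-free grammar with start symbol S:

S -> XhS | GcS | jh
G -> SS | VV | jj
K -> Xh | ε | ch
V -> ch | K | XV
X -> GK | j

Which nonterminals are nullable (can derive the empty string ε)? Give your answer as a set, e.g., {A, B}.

{G, K, V, X}

Directly nullable (have an ε-rule): {K}.
V is nullable via V -> K (every symbol on the right is already known nullable).
G is nullable via G -> VV (every symbol on the right is already known nullable).
X is nullable via X -> GK (every symbol on the right is already known nullable).
Not nullable: S — each has a terminal in every rule's right-hand side or depends on a non-nullable symbol.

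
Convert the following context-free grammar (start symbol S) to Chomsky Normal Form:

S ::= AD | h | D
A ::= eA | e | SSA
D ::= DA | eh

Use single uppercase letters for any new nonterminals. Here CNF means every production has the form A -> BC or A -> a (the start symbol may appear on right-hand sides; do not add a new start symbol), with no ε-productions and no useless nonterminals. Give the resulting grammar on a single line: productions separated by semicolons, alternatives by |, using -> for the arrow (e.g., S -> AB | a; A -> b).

No ε-productions.
After unit-elimination: S -> h | AD | DA | eh; A -> e | eA | SSA; D -> DA | eh.
TERM: introduce B -> e, C -> h and substitute in every rule of length ≥2.
BIN: A -> SSA becomes A -> SE, E -> SA.

S -> h | AD | BC | DA; A -> e | BA | SE; B -> e; C -> h; D -> BC | DA; E -> SA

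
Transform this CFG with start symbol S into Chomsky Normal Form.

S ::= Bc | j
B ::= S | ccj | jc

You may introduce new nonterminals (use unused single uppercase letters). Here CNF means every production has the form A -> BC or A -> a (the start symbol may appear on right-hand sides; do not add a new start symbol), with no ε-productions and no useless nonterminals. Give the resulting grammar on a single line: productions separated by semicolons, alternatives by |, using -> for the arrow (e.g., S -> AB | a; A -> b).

S -> j | BA; A -> c; B -> j | AD | BA | CA; C -> j; D -> AC

No ε-productions.
After unit-elimination: S -> j | Bc; B -> j | Bc | jc | ccj.
TERM: introduce A -> c, C -> j and substitute in every rule of length ≥2.
BIN: B -> AAC becomes B -> AD, D -> AC.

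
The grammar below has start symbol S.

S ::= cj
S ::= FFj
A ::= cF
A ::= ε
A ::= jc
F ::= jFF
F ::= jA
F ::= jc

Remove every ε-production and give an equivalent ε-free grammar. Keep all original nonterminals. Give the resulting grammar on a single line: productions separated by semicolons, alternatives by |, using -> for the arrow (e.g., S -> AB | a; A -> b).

Nullable set: {A}.
Drop A -> ε.
F -> jA: A nullable, giving j | jA.
Unchanged (no nullable symbols): S -> FFj; S -> cj; A -> cF; A -> jc; F -> jFF; F -> jc.

S -> cj | FFj; A -> cF | jc; F -> j | jA | jc | jFF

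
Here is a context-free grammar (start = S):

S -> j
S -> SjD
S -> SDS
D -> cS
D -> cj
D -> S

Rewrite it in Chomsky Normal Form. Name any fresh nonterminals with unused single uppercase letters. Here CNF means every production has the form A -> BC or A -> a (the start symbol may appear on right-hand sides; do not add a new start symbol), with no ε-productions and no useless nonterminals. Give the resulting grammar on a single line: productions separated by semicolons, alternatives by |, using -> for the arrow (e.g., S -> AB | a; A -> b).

S -> j | SF | SG; A -> j; B -> c; C -> AD; D -> j | BA | BS | SC | SE; E -> DS; F -> AD; G -> DS

No ε-productions.
After unit-elimination: S -> j | SDS | SjD; D -> j | cS | cj | SDS | SjD.
TERM: introduce B -> c, A -> j and substitute in every rule of length ≥2.
BIN: D -> SAD becomes D -> SC, C -> AD; D -> SDS becomes D -> SE, E -> DS; S -> SAD becomes S -> SF, F -> AD; S -> SDS becomes S -> SG, G -> DS.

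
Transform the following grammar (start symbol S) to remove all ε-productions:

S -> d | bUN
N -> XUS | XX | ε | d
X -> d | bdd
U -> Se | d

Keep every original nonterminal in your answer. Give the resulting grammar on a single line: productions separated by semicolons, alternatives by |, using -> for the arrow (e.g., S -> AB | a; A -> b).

Nullable set: {N}.
S -> bUN: N nullable, giving bU | bUN.
Drop N -> ε.
Unchanged (no nullable symbols): S -> d; N -> XUS; N -> XX; N -> d; U -> Se; U -> d; X -> bdd; X -> d.

S -> d | bU | bUN; N -> d | XX | XUS; U -> d | Se; X -> d | bdd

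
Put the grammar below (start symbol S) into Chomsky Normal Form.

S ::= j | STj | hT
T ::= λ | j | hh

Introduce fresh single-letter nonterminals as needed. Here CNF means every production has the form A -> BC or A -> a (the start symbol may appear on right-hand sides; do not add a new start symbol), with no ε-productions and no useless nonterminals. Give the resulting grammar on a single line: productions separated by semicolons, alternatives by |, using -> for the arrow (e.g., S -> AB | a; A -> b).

Nullable: {T}; after ε-elimination: S -> h | j | Sj | hT | STj; T -> j | hh.
No unit productions to eliminate.
TERM: introduce B -> h, A -> j and substitute in every rule of length ≥2.
BIN: S -> STA becomes S -> SC, C -> TA.

S -> h | j | BT | SA | SC; A -> j; B -> h; C -> TA; T -> j | BB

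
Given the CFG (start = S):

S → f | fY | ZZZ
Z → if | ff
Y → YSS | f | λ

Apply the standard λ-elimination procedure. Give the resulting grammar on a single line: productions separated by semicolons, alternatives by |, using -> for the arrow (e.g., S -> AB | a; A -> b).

S -> f | fY | ZZZ; Y -> f | SS | YSS; Z -> ff | if

Nullable set: {Y}.
S -> fY: Y nullable, giving f | fY.
Drop Y -> λ.
Y -> YSS: Y nullable, giving SS | YSS.
Unchanged (no nullable symbols): S -> ZZZ; S -> f; Y -> f; Z -> ff; Z -> if.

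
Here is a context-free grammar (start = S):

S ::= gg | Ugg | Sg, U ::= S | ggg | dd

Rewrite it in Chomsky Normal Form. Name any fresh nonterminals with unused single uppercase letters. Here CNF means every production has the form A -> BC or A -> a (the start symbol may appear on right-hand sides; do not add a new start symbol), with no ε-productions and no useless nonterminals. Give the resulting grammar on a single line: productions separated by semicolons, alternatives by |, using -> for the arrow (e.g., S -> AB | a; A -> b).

No ε-productions.
After unit-elimination: S -> Sg | gg | Ugg; U -> Sg | dd | gg | Ugg | ggg.
TERM: introduce B -> d, A -> g and substitute in every rule of length ≥2.
BIN: S -> UAA becomes S -> UC, C -> AA; U -> AAA becomes U -> AD, D -> AA; U -> UAA becomes U -> UE, E -> AA.

S -> AA | SA | UC; A -> g; B -> d; C -> AA; D -> AA; E -> AA; U -> AA | AD | BB | SA | UE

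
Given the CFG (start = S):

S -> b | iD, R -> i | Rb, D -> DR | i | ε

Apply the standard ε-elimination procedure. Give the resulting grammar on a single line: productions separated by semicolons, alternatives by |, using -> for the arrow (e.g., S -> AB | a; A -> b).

S -> b | i | iD; D -> R | i | DR; R -> i | Rb

Nullable set: {D}.
S -> iD: D nullable, giving i | iD.
Drop D -> ε.
D -> DR: D nullable, giving DR | R.
Unchanged (no nullable symbols): S -> b; D -> i; R -> Rb; R -> i.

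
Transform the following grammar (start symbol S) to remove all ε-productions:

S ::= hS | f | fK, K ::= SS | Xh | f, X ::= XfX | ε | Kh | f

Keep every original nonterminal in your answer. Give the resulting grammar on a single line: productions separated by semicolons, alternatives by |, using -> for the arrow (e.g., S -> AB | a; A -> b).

S -> f | fK | hS; K -> f | h | SS | Xh; X -> f | Kh | Xf | fX | XfX

Nullable set: {X}.
K -> Xh: X nullable, giving Xh | h.
Drop X -> ε.
X -> XfX: X, X nullable, giving Xf | XfX | f | fX.
Unchanged (no nullable symbols): S -> f; S -> fK; S -> hS; K -> SS; K -> f; X -> Kh; X -> f.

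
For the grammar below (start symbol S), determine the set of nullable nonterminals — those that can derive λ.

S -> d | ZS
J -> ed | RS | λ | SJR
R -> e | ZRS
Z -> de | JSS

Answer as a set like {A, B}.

Directly nullable (have an ε-rule): {J}.
Not nullable: R, S, Z — each has a terminal in every rule's right-hand side or depends on a non-nullable symbol.

{J}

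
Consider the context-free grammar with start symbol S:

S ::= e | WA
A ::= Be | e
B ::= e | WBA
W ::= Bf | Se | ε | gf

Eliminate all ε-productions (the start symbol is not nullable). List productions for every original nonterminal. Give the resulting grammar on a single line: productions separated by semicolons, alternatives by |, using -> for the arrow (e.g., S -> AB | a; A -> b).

Nullable set: {W}.
S -> WA: W nullable, giving A | WA.
B -> WBA: W nullable, giving BA | WBA.
Drop W -> ε.
Unchanged (no nullable symbols): S -> e; A -> Be; A -> e; B -> e; W -> Bf; W -> Se; W -> gf.

S -> A | e | WA; A -> e | Be; B -> e | BA | WBA; W -> Bf | Se | gf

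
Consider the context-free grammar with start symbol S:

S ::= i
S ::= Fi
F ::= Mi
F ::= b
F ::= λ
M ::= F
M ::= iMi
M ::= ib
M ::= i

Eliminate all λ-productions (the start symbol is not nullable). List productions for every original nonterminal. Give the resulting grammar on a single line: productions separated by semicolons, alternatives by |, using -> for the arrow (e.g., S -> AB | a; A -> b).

Nullable set: {F, M}.
S -> Fi: F nullable, giving Fi | i.
Drop F -> λ.
F -> Mi: M nullable, giving Mi | i.
M -> F: F nullable, giving F.
M -> iMi: M nullable, giving iMi | ii.
Unchanged (no nullable symbols): S -> i; F -> b; M -> i; M -> ib.

S -> i | Fi; F -> b | i | Mi; M -> F | i | ib | ii | iMi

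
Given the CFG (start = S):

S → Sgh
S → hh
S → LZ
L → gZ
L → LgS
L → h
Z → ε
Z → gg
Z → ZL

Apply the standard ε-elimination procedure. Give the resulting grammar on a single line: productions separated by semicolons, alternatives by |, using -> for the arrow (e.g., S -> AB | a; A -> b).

S -> L | LZ | hh | Sgh; L -> g | h | gZ | LgS; Z -> L | ZL | gg

Nullable set: {Z}.
S -> LZ: Z nullable, giving L | LZ.
L -> gZ: Z nullable, giving g | gZ.
Drop Z -> ε.
Z -> ZL: Z nullable, giving L | ZL.
Unchanged (no nullable symbols): S -> Sgh; S -> hh; L -> LgS; L -> h; Z -> gg.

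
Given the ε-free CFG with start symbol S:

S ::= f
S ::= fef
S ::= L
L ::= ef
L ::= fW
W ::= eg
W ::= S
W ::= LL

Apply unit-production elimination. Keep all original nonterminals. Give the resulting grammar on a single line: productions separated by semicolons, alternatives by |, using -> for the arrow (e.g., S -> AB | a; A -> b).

Unit productions: S->L, W->S.
Unit pairs (A ⇒* B via units): (S,L), (W,L), (W,S).
S: inherits non-unit rules of {L, S} → ef | f | fW | fef.
L: inherits non-unit rules of {L} → ef | fW.
W: inherits non-unit rules of {L, S, W} → LL | ef | eg | f | fW | fef.

S -> f | ef | fW | fef; L -> ef | fW; W -> f | LL | ef | eg | fW | fef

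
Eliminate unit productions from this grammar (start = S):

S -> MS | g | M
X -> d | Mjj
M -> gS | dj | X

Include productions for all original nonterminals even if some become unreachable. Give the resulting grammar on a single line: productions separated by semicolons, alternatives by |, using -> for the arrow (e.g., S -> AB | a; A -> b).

S -> d | g | MS | dj | gS | Mjj; M -> d | dj | gS | Mjj; X -> d | Mjj

Unit productions: M->X, S->M.
Unit pairs (A ⇒* B via units): (M,X), (S,M), (S,X).
S: inherits non-unit rules of {M, S, X} → MS | Mjj | d | dj | g | gS.
M: inherits non-unit rules of {M, X} → Mjj | d | dj | gS.
X: inherits non-unit rules of {X} → Mjj | d.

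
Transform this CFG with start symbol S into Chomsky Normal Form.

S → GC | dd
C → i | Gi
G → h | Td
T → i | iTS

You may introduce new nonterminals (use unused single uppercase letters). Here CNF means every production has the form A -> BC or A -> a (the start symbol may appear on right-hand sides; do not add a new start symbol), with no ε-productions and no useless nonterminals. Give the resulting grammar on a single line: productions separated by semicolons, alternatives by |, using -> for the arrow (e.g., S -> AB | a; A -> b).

S -> BB | GC; A -> i; B -> d; C -> i | GA; D -> TS; G -> h | TB; T -> i | AD

No ε-productions.
No unit productions to eliminate.
TERM: introduce B -> d, A -> i and substitute in every rule of length ≥2.
BIN: T -> ATS becomes T -> AD, D -> TS.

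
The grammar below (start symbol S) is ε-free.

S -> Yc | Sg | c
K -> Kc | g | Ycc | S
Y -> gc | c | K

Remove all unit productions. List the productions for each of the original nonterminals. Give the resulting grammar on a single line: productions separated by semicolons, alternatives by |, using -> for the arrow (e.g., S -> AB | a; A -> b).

Unit productions: K->S, Y->K.
Unit pairs (A ⇒* B via units): (K,S), (Y,K), (Y,S).
S: inherits non-unit rules of {S} → Sg | Yc | c.
K: inherits non-unit rules of {K, S} → Kc | Sg | Yc | Ycc | c | g.
Y: inherits non-unit rules of {K, S, Y} → Kc | Sg | Yc | Ycc | c | g | gc.

S -> c | Sg | Yc; K -> c | g | Kc | Sg | Yc | Ycc; Y -> c | g | Kc | Sg | Yc | gc | Ycc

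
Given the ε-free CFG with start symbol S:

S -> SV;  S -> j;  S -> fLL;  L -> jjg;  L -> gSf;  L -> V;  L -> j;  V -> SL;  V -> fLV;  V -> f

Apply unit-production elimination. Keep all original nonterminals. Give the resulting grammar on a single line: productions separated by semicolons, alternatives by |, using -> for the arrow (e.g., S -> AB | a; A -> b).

S -> j | SV | fLL; L -> f | j | SL | fLV | gSf | jjg; V -> f | SL | fLV

Unit productions: L->V.
Unit pairs (A ⇒* B via units): (L,V).
S: inherits non-unit rules of {S} → SV | fLL | j.
L: inherits non-unit rules of {L, V} → SL | f | fLV | gSf | j | jjg.
V: inherits non-unit rules of {V} → SL | f | fLV.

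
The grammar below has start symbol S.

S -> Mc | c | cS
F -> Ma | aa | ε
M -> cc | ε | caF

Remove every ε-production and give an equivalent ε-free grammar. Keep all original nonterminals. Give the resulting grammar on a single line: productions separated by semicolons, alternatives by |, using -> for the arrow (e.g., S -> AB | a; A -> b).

S -> c | Mc | cS; F -> a | Ma | aa; M -> ca | cc | caF

Nullable set: {F, M}.
S -> Mc: M nullable, giving Mc | c.
Drop F -> ε.
F -> Ma: M nullable, giving Ma | a.
Drop M -> ε.
M -> caF: F nullable, giving ca | caF.
Unchanged (no nullable symbols): S -> c; S -> cS; F -> aa; M -> cc.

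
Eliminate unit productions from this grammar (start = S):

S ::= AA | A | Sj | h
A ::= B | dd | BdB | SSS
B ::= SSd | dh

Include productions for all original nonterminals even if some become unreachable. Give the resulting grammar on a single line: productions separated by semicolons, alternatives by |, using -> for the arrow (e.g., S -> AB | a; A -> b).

S -> h | AA | Sj | dd | dh | BdB | SSS | SSd; A -> dd | dh | BdB | SSS | SSd; B -> dh | SSd

Unit productions: A->B, S->A.
Unit pairs (A ⇒* B via units): (A,B), (S,A), (S,B).
S: inherits non-unit rules of {A, B, S} → AA | BdB | SSS | SSd | Sj | dd | dh | h.
A: inherits non-unit rules of {A, B} → BdB | SSS | SSd | dd | dh.
B: inherits non-unit rules of {B} → SSd | dh.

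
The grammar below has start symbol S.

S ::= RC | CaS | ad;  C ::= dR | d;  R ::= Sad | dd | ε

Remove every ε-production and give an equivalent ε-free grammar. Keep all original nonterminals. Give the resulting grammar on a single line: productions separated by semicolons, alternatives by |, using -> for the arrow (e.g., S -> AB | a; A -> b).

S -> C | RC | ad | CaS; C -> d | dR; R -> dd | Sad

Nullable set: {R}.
S -> RC: R nullable, giving C | RC.
C -> dR: R nullable, giving d | dR.
Drop R -> ε.
Unchanged (no nullable symbols): S -> CaS; S -> ad; C -> d; R -> Sad; R -> dd.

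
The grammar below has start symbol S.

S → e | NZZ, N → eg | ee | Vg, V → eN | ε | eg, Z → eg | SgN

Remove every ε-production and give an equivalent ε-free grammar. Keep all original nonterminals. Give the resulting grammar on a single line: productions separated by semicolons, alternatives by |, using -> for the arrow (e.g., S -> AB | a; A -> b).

Nullable set: {V}.
N -> Vg: V nullable, giving Vg | g.
Drop V -> ε.
Unchanged (no nullable symbols): S -> NZZ; S -> e; N -> ee; N -> eg; V -> eN; V -> eg; Z -> SgN; Z -> eg.

S -> e | NZZ; N -> g | Vg | ee | eg; V -> eN | eg; Z -> eg | SgN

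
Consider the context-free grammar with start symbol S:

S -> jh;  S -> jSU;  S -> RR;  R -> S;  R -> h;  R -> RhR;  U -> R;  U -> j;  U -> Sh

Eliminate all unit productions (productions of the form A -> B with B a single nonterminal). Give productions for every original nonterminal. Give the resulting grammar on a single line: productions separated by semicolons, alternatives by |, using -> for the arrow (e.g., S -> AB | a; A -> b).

S -> RR | jh | jSU; R -> h | RR | jh | RhR | jSU; U -> h | j | RR | Sh | jh | RhR | jSU

Unit productions: R->S, U->R.
Unit pairs (A ⇒* B via units): (R,S), (U,R), (U,S).
S: inherits non-unit rules of {S} → RR | jSU | jh.
R: inherits non-unit rules of {R, S} → RR | RhR | h | jSU | jh.
U: inherits non-unit rules of {R, S, U} → RR | RhR | Sh | h | j | jSU | jh.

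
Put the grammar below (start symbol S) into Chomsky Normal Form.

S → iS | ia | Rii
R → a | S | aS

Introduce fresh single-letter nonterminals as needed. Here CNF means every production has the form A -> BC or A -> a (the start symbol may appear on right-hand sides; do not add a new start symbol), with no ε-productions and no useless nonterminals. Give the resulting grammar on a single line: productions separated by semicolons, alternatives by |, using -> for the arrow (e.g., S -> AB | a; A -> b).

S -> AB | AS | RD; A -> i; B -> a; C -> AA; D -> AA; R -> a | AB | AS | BS | RC

No ε-productions.
After unit-elimination: S -> iS | ia | Rii; R -> a | aS | iS | ia | Rii.
TERM: introduce B -> a, A -> i and substitute in every rule of length ≥2.
BIN: R -> RAA becomes R -> RC, C -> AA; S -> RAA becomes S -> RD, D -> AA.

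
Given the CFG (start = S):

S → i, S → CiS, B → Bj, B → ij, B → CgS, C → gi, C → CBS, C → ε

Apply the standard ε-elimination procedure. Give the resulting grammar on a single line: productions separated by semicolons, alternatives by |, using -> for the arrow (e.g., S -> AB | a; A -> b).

Nullable set: {C}.
S -> CiS: C nullable, giving CiS | iS.
B -> CgS: C nullable, giving CgS | gS.
Drop C -> ε.
C -> CBS: C nullable, giving BS | CBS.
Unchanged (no nullable symbols): S -> i; B -> Bj; B -> ij; C -> gi.

S -> i | iS | CiS; B -> Bj | gS | ij | CgS; C -> BS | gi | CBS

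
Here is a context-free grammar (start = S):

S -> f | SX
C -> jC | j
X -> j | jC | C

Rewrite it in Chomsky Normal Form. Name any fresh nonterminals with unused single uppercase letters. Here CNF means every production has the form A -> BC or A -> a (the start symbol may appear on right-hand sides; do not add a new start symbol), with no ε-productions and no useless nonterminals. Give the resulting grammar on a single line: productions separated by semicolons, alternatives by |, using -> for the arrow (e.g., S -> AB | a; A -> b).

No ε-productions.
After unit-elimination: S -> f | SX; C -> j | jC; X -> j | jC.
TERM: introduce A -> j and substitute in every rule of length ≥2.

S -> f | SX; A -> j; C -> j | AC; X -> j | AC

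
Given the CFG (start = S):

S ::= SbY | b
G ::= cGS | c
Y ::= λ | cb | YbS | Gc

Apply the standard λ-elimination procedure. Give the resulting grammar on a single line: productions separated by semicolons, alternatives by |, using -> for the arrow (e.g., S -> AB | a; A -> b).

Nullable set: {Y}.
S -> SbY: Y nullable, giving Sb | SbY.
Drop Y -> λ.
Y -> YbS: Y nullable, giving YbS | bS.
Unchanged (no nullable symbols): S -> b; G -> c; G -> cGS; Y -> Gc; Y -> cb.

S -> b | Sb | SbY; G -> c | cGS; Y -> Gc | bS | cb | YbS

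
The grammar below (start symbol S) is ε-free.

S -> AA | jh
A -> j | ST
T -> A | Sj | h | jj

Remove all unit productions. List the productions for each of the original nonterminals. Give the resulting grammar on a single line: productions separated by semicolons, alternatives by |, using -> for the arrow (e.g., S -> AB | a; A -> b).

S -> AA | jh; A -> j | ST; T -> h | j | ST | Sj | jj

Unit productions: T->A.
Unit pairs (A ⇒* B via units): (T,A).
S: inherits non-unit rules of {S} → AA | jh.
A: inherits non-unit rules of {A} → ST | j.
T: inherits non-unit rules of {A, T} → ST | Sj | h | j | jj.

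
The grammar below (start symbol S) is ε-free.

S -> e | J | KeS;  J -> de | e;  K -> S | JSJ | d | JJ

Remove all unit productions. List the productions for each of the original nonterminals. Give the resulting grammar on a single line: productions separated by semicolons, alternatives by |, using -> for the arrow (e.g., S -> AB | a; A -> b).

Unit productions: K->S, S->J.
Unit pairs (A ⇒* B via units): (K,J), (K,S), (S,J).
S: inherits non-unit rules of {J, S} → KeS | de | e.
J: inherits non-unit rules of {J} → de | e.
K: inherits non-unit rules of {J, K, S} → JJ | JSJ | KeS | d | de | e.

S -> e | de | KeS; J -> e | de; K -> d | e | JJ | de | JSJ | KeS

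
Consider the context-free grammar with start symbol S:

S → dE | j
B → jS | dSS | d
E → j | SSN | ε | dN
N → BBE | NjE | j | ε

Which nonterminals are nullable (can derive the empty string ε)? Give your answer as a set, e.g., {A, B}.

Directly nullable (have an ε-rule): {E, N}.
Not nullable: B, S — each has a terminal in every rule's right-hand side or depends on a non-nullable symbol.

{E, N}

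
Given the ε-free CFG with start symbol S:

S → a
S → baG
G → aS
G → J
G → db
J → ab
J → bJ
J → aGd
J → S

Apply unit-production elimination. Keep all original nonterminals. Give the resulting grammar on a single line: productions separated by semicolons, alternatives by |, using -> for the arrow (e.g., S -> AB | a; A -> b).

S -> a | baG; G -> a | aS | ab | bJ | db | aGd | baG; J -> a | ab | bJ | aGd | baG

Unit productions: G->J, J->S.
Unit pairs (A ⇒* B via units): (G,J), (G,S), (J,S).
S: inherits non-unit rules of {S} → a | baG.
G: inherits non-unit rules of {G, J, S} → a | aGd | aS | ab | bJ | baG | db.
J: inherits non-unit rules of {J, S} → a | aGd | ab | bJ | baG.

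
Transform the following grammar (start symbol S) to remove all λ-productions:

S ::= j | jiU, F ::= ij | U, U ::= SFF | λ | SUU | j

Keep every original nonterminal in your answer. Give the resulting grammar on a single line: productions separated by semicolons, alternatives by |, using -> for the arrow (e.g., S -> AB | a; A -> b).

Nullable set: {F, U}.
S -> jiU: U nullable, giving ji | jiU.
F -> U: U nullable, giving U.
Drop U -> λ.
U -> SFF: F, F nullable, giving S | SF | SFF.
U -> SUU: U, U nullable, giving S | SU | SUU.
Unchanged (no nullable symbols): S -> j; F -> ij; U -> j.

S -> j | ji | jiU; F -> U | ij; U -> S | j | SF | SU | SFF | SUU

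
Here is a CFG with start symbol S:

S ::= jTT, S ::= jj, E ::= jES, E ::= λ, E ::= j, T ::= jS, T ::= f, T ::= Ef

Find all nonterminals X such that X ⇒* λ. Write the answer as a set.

Directly nullable (have an ε-rule): {E}.
Not nullable: S, T — each has a terminal in every rule's right-hand side or depends on a non-nullable symbol.

{E}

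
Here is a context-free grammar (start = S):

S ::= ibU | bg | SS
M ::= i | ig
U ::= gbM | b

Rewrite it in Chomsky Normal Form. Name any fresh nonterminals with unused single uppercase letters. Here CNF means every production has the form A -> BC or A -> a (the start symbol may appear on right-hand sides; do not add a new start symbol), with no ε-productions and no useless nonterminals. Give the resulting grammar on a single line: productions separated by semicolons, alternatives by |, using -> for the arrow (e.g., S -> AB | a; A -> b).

S -> AD | CB | SS; A -> i; B -> g; C -> b; D -> CU; E -> CM; M -> i | AB; U -> b | BE

No ε-productions.
No unit productions to eliminate.
TERM: introduce C -> b, B -> g, A -> i and substitute in every rule of length ≥2.
BIN: S -> ACU becomes S -> AD, D -> CU; U -> BCM becomes U -> BE, E -> CM.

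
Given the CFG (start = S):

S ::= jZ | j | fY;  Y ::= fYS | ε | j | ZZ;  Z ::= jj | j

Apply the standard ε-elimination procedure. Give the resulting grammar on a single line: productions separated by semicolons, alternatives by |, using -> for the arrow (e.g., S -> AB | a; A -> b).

S -> f | j | fY | jZ; Y -> j | ZZ | fS | fYS; Z -> j | jj

Nullable set: {Y}.
S -> fY: Y nullable, giving f | fY.
Drop Y -> ε.
Y -> fYS: Y nullable, giving fS | fYS.
Unchanged (no nullable symbols): S -> j; S -> jZ; Y -> ZZ; Y -> j; Z -> j; Z -> jj.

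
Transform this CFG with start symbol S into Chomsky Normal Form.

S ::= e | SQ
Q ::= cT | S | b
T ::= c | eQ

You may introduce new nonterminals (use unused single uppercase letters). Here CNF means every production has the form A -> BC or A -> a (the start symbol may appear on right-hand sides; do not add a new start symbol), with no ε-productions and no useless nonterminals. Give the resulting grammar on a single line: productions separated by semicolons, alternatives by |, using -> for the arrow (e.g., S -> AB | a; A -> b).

No ε-productions.
After unit-elimination: S -> e | SQ; Q -> b | e | SQ | cT; T -> c | eQ.
TERM: introduce A -> c, B -> e and substitute in every rule of length ≥2.

S -> e | SQ; A -> c; B -> e; Q -> b | e | AT | SQ; T -> c | BQ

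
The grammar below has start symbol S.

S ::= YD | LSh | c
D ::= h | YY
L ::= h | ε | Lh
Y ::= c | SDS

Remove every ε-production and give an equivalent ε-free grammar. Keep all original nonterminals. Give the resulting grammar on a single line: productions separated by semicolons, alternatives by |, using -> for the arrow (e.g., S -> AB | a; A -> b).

Nullable set: {L}.
S -> LSh: L nullable, giving LSh | Sh.
Drop L -> ε.
L -> Lh: L nullable, giving Lh | h.
Unchanged (no nullable symbols): S -> YD; S -> c; D -> YY; D -> h; L -> h; Y -> SDS; Y -> c.

S -> c | Sh | YD | LSh; D -> h | YY; L -> h | Lh; Y -> c | SDS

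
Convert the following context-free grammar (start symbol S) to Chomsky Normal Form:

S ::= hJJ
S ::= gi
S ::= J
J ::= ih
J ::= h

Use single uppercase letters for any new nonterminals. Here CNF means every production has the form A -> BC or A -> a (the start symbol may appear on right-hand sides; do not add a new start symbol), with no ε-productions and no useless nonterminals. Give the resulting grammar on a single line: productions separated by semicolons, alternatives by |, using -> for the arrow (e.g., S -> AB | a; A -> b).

S -> h | AB | BD | CA; A -> i; B -> h; C -> g; D -> JJ; J -> h | AB

No ε-productions.
After unit-elimination: S -> h | gi | ih | hJJ; J -> h | ih.
TERM: introduce C -> g, B -> h, A -> i and substitute in every rule of length ≥2.
BIN: S -> BJJ becomes S -> BD, D -> JJ.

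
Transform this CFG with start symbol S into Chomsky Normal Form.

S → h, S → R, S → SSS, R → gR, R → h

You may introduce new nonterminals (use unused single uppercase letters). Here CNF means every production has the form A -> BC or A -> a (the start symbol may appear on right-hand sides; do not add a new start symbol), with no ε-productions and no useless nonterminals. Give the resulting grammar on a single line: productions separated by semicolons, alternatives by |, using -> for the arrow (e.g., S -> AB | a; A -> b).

S -> h | AR | SB; A -> g; B -> SS; R -> h | AR

No ε-productions.
After unit-elimination: S -> h | gR | SSS; R -> h | gR.
TERM: introduce A -> g and substitute in every rule of length ≥2.
BIN: S -> SSS becomes S -> SB, B -> SS.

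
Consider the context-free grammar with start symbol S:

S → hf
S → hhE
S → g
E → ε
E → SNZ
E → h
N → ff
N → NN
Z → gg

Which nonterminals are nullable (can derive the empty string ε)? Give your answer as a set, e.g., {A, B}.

Directly nullable (have an ε-rule): {E}.
Not nullable: N, S, Z — each has a terminal in every rule's right-hand side or depends on a non-nullable symbol.

{E}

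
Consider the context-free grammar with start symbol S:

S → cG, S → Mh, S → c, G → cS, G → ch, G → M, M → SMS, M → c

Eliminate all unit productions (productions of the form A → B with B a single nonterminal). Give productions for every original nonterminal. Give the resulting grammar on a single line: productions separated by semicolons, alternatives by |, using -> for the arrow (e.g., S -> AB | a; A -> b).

S -> c | Mh | cG; G -> c | cS | ch | SMS; M -> c | SMS

Unit productions: G->M.
Unit pairs (A ⇒* B via units): (G,M).
S: inherits non-unit rules of {S} → Mh | c | cG.
G: inherits non-unit rules of {G, M} → SMS | c | cS | ch.
M: inherits non-unit rules of {M} → SMS | c.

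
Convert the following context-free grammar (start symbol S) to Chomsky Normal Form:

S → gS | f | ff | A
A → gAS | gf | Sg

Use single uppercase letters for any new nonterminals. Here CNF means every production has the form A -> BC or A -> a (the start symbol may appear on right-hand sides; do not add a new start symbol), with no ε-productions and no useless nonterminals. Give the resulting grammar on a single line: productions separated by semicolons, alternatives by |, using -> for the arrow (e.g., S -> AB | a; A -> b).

No ε-productions.
After unit-elimination: S -> f | Sg | ff | gS | gf | gAS; A -> Sg | gf | gAS.
TERM: introduce C -> f, B -> g and substitute in every rule of length ≥2.
BIN: A -> BAS becomes A -> BD, D -> AS; S -> BAS becomes S -> BE, E -> AS.

S -> f | BC | BE | BS | CC | SB; A -> BC | BD | SB; B -> g; C -> f; D -> AS; E -> AS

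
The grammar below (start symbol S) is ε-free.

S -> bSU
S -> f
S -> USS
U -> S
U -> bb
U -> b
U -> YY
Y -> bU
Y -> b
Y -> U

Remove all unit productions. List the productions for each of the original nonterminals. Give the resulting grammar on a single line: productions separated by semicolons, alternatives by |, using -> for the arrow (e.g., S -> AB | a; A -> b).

S -> f | USS | bSU; U -> b | f | YY | bb | USS | bSU; Y -> b | f | YY | bU | bb | USS | bSU

Unit productions: U->S, Y->U.
Unit pairs (A ⇒* B via units): (U,S), (Y,S), (Y,U).
S: inherits non-unit rules of {S} → USS | bSU | f.
U: inherits non-unit rules of {S, U} → USS | YY | b | bSU | bb | f.
Y: inherits non-unit rules of {S, U, Y} → USS | YY | b | bSU | bU | bb | f.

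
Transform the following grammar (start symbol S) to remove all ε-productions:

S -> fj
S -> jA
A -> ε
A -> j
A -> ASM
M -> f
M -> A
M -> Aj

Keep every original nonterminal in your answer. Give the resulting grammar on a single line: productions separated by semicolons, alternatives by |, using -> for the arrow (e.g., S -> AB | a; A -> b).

Nullable set: {A, M}.
S -> jA: A nullable, giving j | jA.
Drop A -> ε.
A -> ASM: A, M nullable, giving AS | ASM | S | SM.
M -> A: A nullable, giving A.
M -> Aj: A nullable, giving Aj | j.
Unchanged (no nullable symbols): S -> fj; A -> j; M -> f.

S -> j | fj | jA; A -> S | j | AS | SM | ASM; M -> A | f | j | Aj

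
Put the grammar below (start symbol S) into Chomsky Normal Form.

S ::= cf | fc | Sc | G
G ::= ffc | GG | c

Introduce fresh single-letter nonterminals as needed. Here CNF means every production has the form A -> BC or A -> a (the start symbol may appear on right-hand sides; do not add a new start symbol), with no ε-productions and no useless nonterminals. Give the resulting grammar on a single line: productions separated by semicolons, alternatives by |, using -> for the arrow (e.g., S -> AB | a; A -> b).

S -> c | AB | AD | BA | GG | SB; A -> f; B -> c; C -> AB; D -> AB; G -> c | AC | GG

No ε-productions.
After unit-elimination: S -> c | GG | Sc | cf | fc | ffc; G -> c | GG | ffc.
TERM: introduce B -> c, A -> f and substitute in every rule of length ≥2.
BIN: G -> AAB becomes G -> AC, C -> AB; S -> AAB becomes S -> AD, D -> AB.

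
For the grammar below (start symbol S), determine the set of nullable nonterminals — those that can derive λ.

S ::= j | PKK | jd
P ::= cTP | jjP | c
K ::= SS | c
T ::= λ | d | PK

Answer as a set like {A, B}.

{T}

Directly nullable (have an ε-rule): {T}.
Not nullable: K, P, S — each has a terminal in every rule's right-hand side or depends on a non-nullable symbol.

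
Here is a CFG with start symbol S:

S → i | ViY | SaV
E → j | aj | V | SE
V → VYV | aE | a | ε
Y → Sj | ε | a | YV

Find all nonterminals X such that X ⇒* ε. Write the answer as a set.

Directly nullable (have an ε-rule): {V, Y}.
E is nullable via E -> V (every symbol on the right is already known nullable).
Not nullable: S — each has a terminal in every rule's right-hand side or depends on a non-nullable symbol.

{E, V, Y}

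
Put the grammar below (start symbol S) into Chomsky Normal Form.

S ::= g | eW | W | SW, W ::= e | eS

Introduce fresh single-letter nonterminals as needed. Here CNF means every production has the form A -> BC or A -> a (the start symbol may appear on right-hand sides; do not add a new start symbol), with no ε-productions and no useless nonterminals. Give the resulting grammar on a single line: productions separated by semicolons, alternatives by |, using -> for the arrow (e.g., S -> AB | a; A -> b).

No ε-productions.
After unit-elimination: S -> e | g | SW | eS | eW; W -> e | eS.
TERM: introduce A -> e and substitute in every rule of length ≥2.

S -> e | g | AS | AW | SW; A -> e; W -> e | AS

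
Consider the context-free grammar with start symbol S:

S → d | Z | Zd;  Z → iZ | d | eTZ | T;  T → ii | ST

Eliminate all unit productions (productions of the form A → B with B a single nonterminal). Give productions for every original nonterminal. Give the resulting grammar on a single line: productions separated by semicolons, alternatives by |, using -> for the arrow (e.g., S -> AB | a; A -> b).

S -> d | ST | Zd | iZ | ii | eTZ; T -> ST | ii; Z -> d | ST | iZ | ii | eTZ

Unit productions: S->Z, Z->T.
Unit pairs (A ⇒* B via units): (S,T), (S,Z), (Z,T).
S: inherits non-unit rules of {S, T, Z} → ST | Zd | d | eTZ | iZ | ii.
T: inherits non-unit rules of {T} → ST | ii.
Z: inherits non-unit rules of {T, Z} → ST | d | eTZ | iZ | ii.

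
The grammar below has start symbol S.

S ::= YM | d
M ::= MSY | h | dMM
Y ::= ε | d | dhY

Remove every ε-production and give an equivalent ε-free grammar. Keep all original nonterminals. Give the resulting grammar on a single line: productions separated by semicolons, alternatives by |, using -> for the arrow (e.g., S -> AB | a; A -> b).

S -> M | d | YM; M -> h | MS | MSY | dMM; Y -> d | dh | dhY

Nullable set: {Y}.
S -> YM: Y nullable, giving M | YM.
M -> MSY: Y nullable, giving MS | MSY.
Drop Y -> ε.
Y -> dhY: Y nullable, giving dh | dhY.
Unchanged (no nullable symbols): S -> d; M -> dMM; M -> h; Y -> d.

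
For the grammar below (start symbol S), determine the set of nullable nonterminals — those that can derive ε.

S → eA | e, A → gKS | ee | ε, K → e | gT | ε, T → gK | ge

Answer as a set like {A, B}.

{A, K}

Directly nullable (have an ε-rule): {A, K}.
Not nullable: S, T — each has a terminal in every rule's right-hand side or depends on a non-nullable symbol.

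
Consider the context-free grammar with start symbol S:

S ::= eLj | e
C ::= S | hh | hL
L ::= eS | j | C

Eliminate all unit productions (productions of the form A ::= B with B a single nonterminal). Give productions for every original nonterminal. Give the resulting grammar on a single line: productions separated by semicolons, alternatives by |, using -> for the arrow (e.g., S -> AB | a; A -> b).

S -> e | eLj; C -> e | hL | hh | eLj; L -> e | j | eS | hL | hh | eLj

Unit productions: C->S, L->C.
Unit pairs (A ⇒* B via units): (C,S), (L,C), (L,S).
S: inherits non-unit rules of {S} → e | eLj.
C: inherits non-unit rules of {C, S} → e | eLj | hL | hh.
L: inherits non-unit rules of {C, L, S} → e | eLj | eS | hL | hh | j.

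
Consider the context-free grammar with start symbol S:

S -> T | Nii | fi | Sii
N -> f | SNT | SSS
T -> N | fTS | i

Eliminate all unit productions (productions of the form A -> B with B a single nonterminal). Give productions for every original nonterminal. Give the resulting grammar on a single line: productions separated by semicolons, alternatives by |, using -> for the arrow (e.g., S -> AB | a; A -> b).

Unit productions: S->T, T->N.
Unit pairs (A ⇒* B via units): (S,N), (S,T), (T,N).
S: inherits non-unit rules of {N, S, T} → Nii | SNT | SSS | Sii | f | fTS | fi | i.
N: inherits non-unit rules of {N} → SNT | SSS | f.
T: inherits non-unit rules of {N, T} → SNT | SSS | f | fTS | i.

S -> f | i | fi | Nii | SNT | SSS | Sii | fTS; N -> f | SNT | SSS; T -> f | i | SNT | SSS | fTS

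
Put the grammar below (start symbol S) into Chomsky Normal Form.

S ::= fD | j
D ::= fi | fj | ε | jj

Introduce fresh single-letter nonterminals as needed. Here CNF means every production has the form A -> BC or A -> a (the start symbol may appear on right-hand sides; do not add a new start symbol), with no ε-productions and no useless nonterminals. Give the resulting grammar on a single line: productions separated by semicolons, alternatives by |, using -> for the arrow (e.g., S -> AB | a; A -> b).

Nullable: {D}; after ε-elimination: S -> f | j | fD; D -> fi | fj | jj.
No unit productions to eliminate.
TERM: introduce A -> f, B -> i, C -> j and substitute in every rule of length ≥2.

S -> f | j | AD; A -> f; B -> i; C -> j; D -> AB | AC | CC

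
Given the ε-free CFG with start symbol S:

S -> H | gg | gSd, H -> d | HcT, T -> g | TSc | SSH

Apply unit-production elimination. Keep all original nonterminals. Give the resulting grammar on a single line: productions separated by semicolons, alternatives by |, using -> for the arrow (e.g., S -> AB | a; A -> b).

Unit productions: S->H.
Unit pairs (A ⇒* B via units): (S,H).
S: inherits non-unit rules of {H, S} → HcT | d | gSd | gg.
H: inherits non-unit rules of {H} → HcT | d.
T: inherits non-unit rules of {T} → SSH | TSc | g.

S -> d | gg | HcT | gSd; H -> d | HcT; T -> g | SSH | TSc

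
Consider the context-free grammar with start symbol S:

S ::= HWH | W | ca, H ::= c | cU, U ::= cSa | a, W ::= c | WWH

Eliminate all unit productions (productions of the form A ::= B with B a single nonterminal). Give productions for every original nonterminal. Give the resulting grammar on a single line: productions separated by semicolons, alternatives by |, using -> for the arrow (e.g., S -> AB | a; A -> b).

Unit productions: S->W.
Unit pairs (A ⇒* B via units): (S,W).
S: inherits non-unit rules of {S, W} → HWH | WWH | c | ca.
H: inherits non-unit rules of {H} → c | cU.
U: inherits non-unit rules of {U} → a | cSa.
W: inherits non-unit rules of {W} → WWH | c.

S -> c | ca | HWH | WWH; H -> c | cU; U -> a | cSa; W -> c | WWH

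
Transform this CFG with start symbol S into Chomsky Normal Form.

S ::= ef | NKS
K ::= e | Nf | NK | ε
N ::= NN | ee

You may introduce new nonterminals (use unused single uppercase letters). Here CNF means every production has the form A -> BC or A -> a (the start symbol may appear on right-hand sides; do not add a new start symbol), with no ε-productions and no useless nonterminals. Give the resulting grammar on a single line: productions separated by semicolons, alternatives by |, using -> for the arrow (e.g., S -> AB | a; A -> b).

Nullable: {K}; after ε-elimination: S -> NS | ef | NKS; K -> N | e | NK | Nf; N -> NN | ee.
After unit-elimination: S -> NS | ef | NKS; K -> e | NK | NN | Nf | ee; N -> NN | ee.
TERM: introduce B -> e, A -> f and substitute in every rule of length ≥2.
BIN: S -> NKS becomes S -> NC, C -> KS.

S -> BA | NC | NS; A -> f; B -> e; C -> KS; K -> e | BB | NA | NK | NN; N -> BB | NN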